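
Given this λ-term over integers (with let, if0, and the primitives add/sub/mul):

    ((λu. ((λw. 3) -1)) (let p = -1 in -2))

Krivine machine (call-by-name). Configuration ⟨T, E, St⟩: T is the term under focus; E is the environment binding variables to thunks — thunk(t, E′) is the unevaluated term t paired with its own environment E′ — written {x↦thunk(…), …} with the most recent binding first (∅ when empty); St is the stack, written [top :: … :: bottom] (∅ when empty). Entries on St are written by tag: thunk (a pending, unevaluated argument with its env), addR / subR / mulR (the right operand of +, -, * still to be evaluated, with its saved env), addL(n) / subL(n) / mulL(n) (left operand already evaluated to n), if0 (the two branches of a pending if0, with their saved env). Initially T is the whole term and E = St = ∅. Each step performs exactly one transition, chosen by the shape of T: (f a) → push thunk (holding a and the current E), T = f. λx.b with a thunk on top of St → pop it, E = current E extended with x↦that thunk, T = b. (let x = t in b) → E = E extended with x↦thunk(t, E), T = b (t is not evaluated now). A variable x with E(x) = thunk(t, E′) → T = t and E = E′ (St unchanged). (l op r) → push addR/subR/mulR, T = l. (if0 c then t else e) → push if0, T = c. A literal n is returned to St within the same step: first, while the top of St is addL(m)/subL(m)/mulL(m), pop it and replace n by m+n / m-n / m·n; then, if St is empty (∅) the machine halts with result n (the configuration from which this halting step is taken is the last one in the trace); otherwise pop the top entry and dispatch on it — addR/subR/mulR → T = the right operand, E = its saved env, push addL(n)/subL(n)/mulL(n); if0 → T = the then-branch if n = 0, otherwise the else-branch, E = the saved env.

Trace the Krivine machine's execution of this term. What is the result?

0. [T=((λu. ((λw. 3) -1)) (let p = -1 in -2)) | E=∅ | St=∅]
1. [T=(λu. ((λw. 3) -1)) | E=∅ | St=[thunk]]
2. [T=((λw. 3) -1) | E={u↦thunk((let p = -1 in -2), ∅)} | St=∅]
3. [T=(λw. 3) | E={u↦thunk((let p = -1 in -2), ∅)} | St=[thunk]]
4. [T=3 | E={w↦thunk(-1, {u↦thunk((let p = -1 in -2), ∅)}), u↦thunk((let p = -1 in -2), ∅)} | St=∅]
→ final value 3

Answer: 3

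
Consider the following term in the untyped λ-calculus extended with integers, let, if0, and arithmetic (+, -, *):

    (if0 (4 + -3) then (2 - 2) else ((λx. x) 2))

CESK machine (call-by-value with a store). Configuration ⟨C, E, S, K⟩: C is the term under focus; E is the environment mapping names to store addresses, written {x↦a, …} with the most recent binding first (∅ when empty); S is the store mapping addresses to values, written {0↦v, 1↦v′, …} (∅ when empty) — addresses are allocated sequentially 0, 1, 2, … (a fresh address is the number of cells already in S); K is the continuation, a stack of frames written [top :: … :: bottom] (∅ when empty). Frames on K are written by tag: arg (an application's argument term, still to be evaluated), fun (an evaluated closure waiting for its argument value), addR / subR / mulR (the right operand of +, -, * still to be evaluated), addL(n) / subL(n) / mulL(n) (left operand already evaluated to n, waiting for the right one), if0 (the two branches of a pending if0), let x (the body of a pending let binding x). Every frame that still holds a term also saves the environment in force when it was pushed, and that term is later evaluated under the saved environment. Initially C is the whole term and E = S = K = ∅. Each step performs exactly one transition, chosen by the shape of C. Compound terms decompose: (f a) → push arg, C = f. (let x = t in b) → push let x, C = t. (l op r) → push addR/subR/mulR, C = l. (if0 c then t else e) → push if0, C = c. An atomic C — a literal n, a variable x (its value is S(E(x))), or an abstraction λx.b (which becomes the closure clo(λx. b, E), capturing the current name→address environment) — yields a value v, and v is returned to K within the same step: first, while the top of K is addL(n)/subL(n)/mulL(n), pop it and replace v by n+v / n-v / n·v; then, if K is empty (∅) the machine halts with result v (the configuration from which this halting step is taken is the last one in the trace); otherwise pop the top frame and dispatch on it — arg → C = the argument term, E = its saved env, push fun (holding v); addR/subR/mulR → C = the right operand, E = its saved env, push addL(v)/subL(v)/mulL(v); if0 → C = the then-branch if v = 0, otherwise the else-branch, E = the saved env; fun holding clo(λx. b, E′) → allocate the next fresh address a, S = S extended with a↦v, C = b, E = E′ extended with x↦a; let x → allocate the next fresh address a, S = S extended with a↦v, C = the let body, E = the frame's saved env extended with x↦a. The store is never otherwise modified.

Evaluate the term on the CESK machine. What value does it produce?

step 0: [C=(if0 (4 + -3) then (2 - 2) else ((λx. x) 2)) | E=∅ | S=∅ | K=∅]
step 1: [C=(4 + -3) | E=∅ | S=∅ | K=[if0]]
step 2: [C=4 | E=∅ | S=∅ | K=[addR :: if0]]
step 3: [C=-3 | E=∅ | S=∅ | K=[addL(4) :: if0]]
step 4: [C=((λx. x) 2) | E=∅ | S=∅ | K=∅]
step 5: [C=(λx. x) | E=∅ | S=∅ | K=[arg]]
step 6: [C=2 | E=∅ | S=∅ | K=[fun]]
step 7: [C=x | E={x↦0} | S={0↦2} | K=∅]
→ final value 2

Answer: 2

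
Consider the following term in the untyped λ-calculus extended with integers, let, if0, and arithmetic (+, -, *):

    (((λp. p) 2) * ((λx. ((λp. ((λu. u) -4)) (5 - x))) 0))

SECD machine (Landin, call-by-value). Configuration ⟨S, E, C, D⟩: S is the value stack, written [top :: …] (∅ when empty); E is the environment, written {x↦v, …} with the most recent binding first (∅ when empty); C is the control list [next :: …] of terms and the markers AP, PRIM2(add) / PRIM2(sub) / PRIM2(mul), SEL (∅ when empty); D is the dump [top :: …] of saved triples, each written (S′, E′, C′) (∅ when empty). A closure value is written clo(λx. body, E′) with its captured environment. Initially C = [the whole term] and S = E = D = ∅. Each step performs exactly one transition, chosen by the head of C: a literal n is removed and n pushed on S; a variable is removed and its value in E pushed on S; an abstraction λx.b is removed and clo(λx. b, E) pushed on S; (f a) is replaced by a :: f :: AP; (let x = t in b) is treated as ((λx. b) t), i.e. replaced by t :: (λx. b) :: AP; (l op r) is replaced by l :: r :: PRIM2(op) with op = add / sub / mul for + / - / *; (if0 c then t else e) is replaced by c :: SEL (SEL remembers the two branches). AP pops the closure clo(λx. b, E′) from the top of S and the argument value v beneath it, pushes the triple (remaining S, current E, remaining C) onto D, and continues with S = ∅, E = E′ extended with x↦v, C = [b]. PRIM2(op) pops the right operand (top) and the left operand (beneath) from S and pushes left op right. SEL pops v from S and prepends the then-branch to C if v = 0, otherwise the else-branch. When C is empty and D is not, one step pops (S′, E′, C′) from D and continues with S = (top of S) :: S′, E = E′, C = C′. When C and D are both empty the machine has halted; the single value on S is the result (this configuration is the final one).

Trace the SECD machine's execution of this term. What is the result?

step 0: [S=∅ | E=∅ | C=[(((λp. p) 2) * ((λx. ((λp. ((λu. u) -4)) (5 - x))) 0))] | D=∅]
step 1: [S=∅ | E=∅ | C=[((λp. p) 2) :: ((λx. ((λp. ((λu. u) -4)) (5 - x))) 0) :: PRIM2(mul)] | D=∅]
step 2: [S=∅ | E=∅ | C=[2 :: (λp. p) :: AP :: ((λx. ((λp. ((λu. u) -4)) (5 - x))) 0) :: PRIM2(mul)] | D=∅]
step 3: [S=[2] | E=∅ | C=[(λp. p) :: AP :: ((λx. ((λp. ((λu. u) -4)) (5 - x))) 0) :: PRIM2(mul)] | D=∅]
step 4: [S=[clo(λp. p, ∅) :: 2] | E=∅ | C=[AP :: ((λx. ((λp. ((λu. u) -4)) (5 - x))) 0) :: PRIM2(mul)] | D=∅]
step 5: [S=∅ | E={p↦2} | C=[p] | D=[(∅, ∅, [((λx. ((λp. ((λu. u) -4)) (5 - x))) 0) :: PRIM2(mul)])]]
step 6: [S=[2] | E={p↦2} | C=∅ | D=[(∅, ∅, [((λx. ((λp. ((λu. u) -4)) (5 - x))) 0) :: PRIM2(mul)])]]
step 7: [S=[2] | E=∅ | C=[((λx. ((λp. ((λu. u) -4)) (5 - x))) 0) :: PRIM2(mul)] | D=∅]
step 8: [S=[2] | E=∅ | C=[0 :: (λx. ((λp. ((λu. u) -4)) (5 - x))) :: AP :: PRIM2(mul)] | D=∅]
step 9: [S=[0 :: 2] | E=∅ | C=[(λx. ((λp. ((λu. u) -4)) (5 - x))) :: AP :: PRIM2(mul)] | D=∅]
step 10: [S=[clo(λx. ((λp. ((λu. u) -4)) (5 - x)), ∅) :: 0 :: 2] | E=∅ | C=[AP :: PRIM2(mul)] | D=∅]
step 11: [S=∅ | E={x↦0} | C=[((λp. ((λu. u) -4)) (5 - x))] | D=[([2], ∅, [PRIM2(mul)])]]
step 12: [S=∅ | E={x↦0} | C=[(5 - x) :: (λp. ((λu. u) -4)) :: AP] | D=[([2], ∅, [PRIM2(mul)])]]
step 13: [S=∅ | E={x↦0} | C=[5 :: x :: PRIM2(sub) :: (λp. ((λu. u) -4)) :: AP] | D=[([2], ∅, [PRIM2(mul)])]]
step 14: [S=[5] | E={x↦0} | C=[x :: PRIM2(sub) :: (λp. ((λu. u) -4)) :: AP] | D=[([2], ∅, [PRIM2(mul)])]]
step 15: [S=[0 :: 5] | E={x↦0} | C=[PRIM2(sub) :: (λp. ((λu. u) -4)) :: AP] | D=[([2], ∅, [PRIM2(mul)])]]
step 16: [S=[5] | E={x↦0} | C=[(λp. ((λu. u) -4)) :: AP] | D=[([2], ∅, [PRIM2(mul)])]]
step 17: [S=[clo(λp. ((λu. u) -4), {x↦0}) :: 5] | E={x↦0} | C=[AP] | D=[([2], ∅, [PRIM2(mul)])]]
step 18: [S=∅ | E={p↦5, x↦0} | C=[((λu. u) -4)] | D=[(∅, {x↦0}, ∅) :: ([2], ∅, [PRIM2(mul)])]]
step 19: [S=∅ | E={p↦5, x↦0} | C=[-4 :: (λu. u) :: AP] | D=[(∅, {x↦0}, ∅) :: ([2], ∅, [PRIM2(mul)])]]
step 20: [S=[-4] | E={p↦5, x↦0} | C=[(λu. u) :: AP] | D=[(∅, {x↦0}, ∅) :: ([2], ∅, [PRIM2(mul)])]]
step 21: [S=[clo(λu. u, {p↦5, x↦0}) :: -4] | E={p↦5, x↦0} | C=[AP] | D=[(∅, {x↦0}, ∅) :: ([2], ∅, [PRIM2(mul)])]]
step 22: [S=∅ | E={u↦-4, p↦5, x↦0} | C=[u] | D=[(∅, {p↦5, x↦0}, ∅) :: (∅, {x↦0}, ∅) :: ([2], ∅, [PRIM2(mul)])]]
step 23: [S=[-4] | E={u↦-4, p↦5, x↦0} | C=∅ | D=[(∅, {p↦5, x↦0}, ∅) :: (∅, {x↦0}, ∅) :: ([2], ∅, [PRIM2(mul)])]]
step 24: [S=[-4] | E={p↦5, x↦0} | C=∅ | D=[(∅, {x↦0}, ∅) :: ([2], ∅, [PRIM2(mul)])]]
step 25: [S=[-4] | E={x↦0} | C=∅ | D=[([2], ∅, [PRIM2(mul)])]]
step 26: [S=[-4 :: 2] | E=∅ | C=[PRIM2(mul)] | D=∅]
step 27: [S=[-8] | E=∅ | C=∅ | D=∅]
→ final value -8

Answer: -8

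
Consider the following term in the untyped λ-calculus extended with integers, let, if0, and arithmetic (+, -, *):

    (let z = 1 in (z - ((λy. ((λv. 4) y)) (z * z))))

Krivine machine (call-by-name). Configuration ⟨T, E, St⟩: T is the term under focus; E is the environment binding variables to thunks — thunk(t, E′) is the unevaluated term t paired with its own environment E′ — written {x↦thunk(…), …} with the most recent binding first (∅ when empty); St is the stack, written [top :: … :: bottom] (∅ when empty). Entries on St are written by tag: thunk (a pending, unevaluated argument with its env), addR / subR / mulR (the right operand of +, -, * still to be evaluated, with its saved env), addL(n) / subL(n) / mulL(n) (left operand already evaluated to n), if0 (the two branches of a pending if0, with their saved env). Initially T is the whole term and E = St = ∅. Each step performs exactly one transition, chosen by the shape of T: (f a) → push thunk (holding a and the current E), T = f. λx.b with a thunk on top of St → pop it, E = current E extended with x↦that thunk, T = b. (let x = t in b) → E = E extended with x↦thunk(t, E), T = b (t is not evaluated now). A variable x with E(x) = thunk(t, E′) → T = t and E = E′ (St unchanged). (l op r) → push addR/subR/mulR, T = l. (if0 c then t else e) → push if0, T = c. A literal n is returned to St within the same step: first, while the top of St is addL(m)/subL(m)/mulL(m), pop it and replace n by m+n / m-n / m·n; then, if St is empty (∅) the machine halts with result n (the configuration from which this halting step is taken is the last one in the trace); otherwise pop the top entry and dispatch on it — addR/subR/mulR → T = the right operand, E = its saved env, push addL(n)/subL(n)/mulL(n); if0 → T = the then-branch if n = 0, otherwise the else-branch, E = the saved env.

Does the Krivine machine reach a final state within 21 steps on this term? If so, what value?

Answer: -3

Machine steps:
step 0: [T=(let z = 1 in (z - ((λy. ((λv. 4) y)) (z * z)))) | E=∅ | St=∅]
step 1: [T=(z - ((λy. ((λv. 4) y)) (z * z))) | E={z↦thunk(1, ∅)} | St=∅]
step 2: [T=z | E={z↦thunk(1, ∅)} | St=[subR]]
step 3: [T=1 | E=∅ | St=[subR]]
step 4: [T=((λy. ((λv. 4) y)) (z * z)) | E={z↦thunk(1, ∅)} | St=[subL(1)]]
step 5: [T=(λy. ((λv. 4) y)) | E={z↦thunk(1, ∅)} | St=[thunk :: subL(1)]]
step 6: [T=((λv. 4) y) | E={y↦thunk((z * z), {z↦thunk(1, ∅)}), z↦thunk(1, ∅)} | St=[subL(1)]]
step 7: [T=(λv. 4) | E={y↦thunk((z * z), {z↦thunk(1, ∅)}), z↦thunk(1, ∅)} | St=[thunk :: subL(1)]]
step 8: [T=4 | E={v↦thunk(y, {y↦thunk((z * z), {z↦thunk(1, ∅)}), z↦thunk(1, ∅)}), y↦thunk((z * z), {z↦thunk(1, ∅)}), z↦thunk(1, ∅)} | St=[subL(1)]]
→ final value -3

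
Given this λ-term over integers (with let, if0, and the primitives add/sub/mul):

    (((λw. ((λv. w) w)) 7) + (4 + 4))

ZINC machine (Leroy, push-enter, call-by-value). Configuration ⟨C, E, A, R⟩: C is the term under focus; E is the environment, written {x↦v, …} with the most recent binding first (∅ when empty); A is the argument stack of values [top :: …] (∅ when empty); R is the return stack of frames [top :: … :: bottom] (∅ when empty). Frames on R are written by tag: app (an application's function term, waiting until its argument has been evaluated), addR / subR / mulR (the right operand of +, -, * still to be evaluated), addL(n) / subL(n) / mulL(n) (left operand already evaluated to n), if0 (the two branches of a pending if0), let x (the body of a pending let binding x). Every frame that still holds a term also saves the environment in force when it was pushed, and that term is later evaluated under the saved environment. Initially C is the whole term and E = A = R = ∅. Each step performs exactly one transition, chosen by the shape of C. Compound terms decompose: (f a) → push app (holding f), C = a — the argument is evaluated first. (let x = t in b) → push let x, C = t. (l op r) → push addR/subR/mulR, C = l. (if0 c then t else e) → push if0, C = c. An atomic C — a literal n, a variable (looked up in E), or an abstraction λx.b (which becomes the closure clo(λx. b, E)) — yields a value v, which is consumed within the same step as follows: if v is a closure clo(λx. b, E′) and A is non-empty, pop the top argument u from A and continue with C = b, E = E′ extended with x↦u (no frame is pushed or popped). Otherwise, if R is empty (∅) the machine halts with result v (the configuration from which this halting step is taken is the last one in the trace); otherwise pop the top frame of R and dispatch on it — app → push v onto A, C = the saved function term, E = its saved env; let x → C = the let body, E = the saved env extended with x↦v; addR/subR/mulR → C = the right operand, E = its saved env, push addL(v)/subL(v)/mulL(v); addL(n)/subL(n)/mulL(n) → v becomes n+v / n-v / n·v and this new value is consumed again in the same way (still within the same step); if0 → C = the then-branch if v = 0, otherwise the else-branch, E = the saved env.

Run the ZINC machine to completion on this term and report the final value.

Answer: 15

Machine steps:
step 0: <C=(((λw. ((λv. w) w)) 7) + (4 + 4)), E=∅, A=∅, R=∅>
step 1: <C=((λw. ((λv. w) w)) 7), E=∅, A=∅, R=[addR]>
step 2: <C=7, E=∅, A=∅, R=[app :: addR]>
step 3: <C=(λw. ((λv. w) w)), E=∅, A=[7], R=[addR]>
step 4: <C=((λv. w) w), E={w↦7}, A=∅, R=[addR]>
step 5: <C=w, E={w↦7}, A=∅, R=[app :: addR]>
step 6: <C=(λv. w), E={w↦7}, A=[7], R=[addR]>
step 7: <C=w, E={v↦7, w↦7}, A=∅, R=[addR]>
step 8: <C=(4 + 4), E=∅, A=∅, R=[addL(7)]>
step 9: <C=4, E=∅, A=∅, R=[addR :: addL(7)]>
step 10: <C=4, E=∅, A=∅, R=[addL(4) :: addL(7)]>
→ final value 15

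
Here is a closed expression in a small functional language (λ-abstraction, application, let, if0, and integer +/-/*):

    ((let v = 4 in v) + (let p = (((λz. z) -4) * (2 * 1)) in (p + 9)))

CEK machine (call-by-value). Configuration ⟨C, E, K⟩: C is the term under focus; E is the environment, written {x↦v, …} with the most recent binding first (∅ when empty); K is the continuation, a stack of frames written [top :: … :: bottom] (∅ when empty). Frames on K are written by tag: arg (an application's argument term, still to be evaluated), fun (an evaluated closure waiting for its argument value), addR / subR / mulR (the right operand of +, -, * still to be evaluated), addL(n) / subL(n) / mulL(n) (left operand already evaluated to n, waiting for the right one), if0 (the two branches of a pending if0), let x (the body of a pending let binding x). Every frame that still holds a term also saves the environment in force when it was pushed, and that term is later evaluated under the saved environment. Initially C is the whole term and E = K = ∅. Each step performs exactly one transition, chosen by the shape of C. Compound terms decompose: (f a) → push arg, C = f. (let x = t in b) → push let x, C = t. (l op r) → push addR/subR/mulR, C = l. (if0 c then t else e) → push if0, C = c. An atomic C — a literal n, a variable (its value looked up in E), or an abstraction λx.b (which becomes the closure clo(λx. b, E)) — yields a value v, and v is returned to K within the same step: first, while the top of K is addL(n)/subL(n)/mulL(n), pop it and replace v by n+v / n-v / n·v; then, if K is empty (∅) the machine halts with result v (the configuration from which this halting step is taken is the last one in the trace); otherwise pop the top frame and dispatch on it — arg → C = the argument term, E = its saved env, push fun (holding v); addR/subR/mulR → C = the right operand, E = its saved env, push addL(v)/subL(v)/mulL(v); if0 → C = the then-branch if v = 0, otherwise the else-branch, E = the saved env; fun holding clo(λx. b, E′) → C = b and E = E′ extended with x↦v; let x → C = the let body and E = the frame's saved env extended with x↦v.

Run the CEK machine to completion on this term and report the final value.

[0] ⟨C=((let v = 4 in v) + (let p = (((λz. z) -4) * (2 * 1)) in (p + 9))); E=∅; K=∅⟩
[1] ⟨C=(let v = 4 in v); E=∅; K=[addR]⟩
[2] ⟨C=4; E=∅; K=[let v :: addR]⟩
[3] ⟨C=v; E={v↦4}; K=[addR]⟩
[4] ⟨C=(let p = (((λz. z) -4) * (2 * 1)) in (p + 9)); E=∅; K=[addL(4)]⟩
[5] ⟨C=(((λz. z) -4) * (2 * 1)); E=∅; K=[let p :: addL(4)]⟩
[6] ⟨C=((λz. z) -4); E=∅; K=[mulR :: let p :: addL(4)]⟩
[7] ⟨C=(λz. z); E=∅; K=[arg :: mulR :: let p :: addL(4)]⟩
[8] ⟨C=-4; E=∅; K=[fun :: mulR :: let p :: addL(4)]⟩
[9] ⟨C=z; E={z↦-4}; K=[mulR :: let p :: addL(4)]⟩
[10] ⟨C=(2 * 1); E=∅; K=[mulL(-4) :: let p :: addL(4)]⟩
[11] ⟨C=2; E=∅; K=[mulR :: mulL(-4) :: let p :: addL(4)]⟩
[12] ⟨C=1; E=∅; K=[mulL(2) :: mulL(-4) :: let p :: addL(4)]⟩
[13] ⟨C=(p + 9); E={p↦-8}; K=[addL(4)]⟩
[14] ⟨C=p; E={p↦-8}; K=[addR :: addL(4)]⟩
[15] ⟨C=9; E={p↦-8}; K=[addL(-8) :: addL(4)]⟩
→ final value 5

Answer: 5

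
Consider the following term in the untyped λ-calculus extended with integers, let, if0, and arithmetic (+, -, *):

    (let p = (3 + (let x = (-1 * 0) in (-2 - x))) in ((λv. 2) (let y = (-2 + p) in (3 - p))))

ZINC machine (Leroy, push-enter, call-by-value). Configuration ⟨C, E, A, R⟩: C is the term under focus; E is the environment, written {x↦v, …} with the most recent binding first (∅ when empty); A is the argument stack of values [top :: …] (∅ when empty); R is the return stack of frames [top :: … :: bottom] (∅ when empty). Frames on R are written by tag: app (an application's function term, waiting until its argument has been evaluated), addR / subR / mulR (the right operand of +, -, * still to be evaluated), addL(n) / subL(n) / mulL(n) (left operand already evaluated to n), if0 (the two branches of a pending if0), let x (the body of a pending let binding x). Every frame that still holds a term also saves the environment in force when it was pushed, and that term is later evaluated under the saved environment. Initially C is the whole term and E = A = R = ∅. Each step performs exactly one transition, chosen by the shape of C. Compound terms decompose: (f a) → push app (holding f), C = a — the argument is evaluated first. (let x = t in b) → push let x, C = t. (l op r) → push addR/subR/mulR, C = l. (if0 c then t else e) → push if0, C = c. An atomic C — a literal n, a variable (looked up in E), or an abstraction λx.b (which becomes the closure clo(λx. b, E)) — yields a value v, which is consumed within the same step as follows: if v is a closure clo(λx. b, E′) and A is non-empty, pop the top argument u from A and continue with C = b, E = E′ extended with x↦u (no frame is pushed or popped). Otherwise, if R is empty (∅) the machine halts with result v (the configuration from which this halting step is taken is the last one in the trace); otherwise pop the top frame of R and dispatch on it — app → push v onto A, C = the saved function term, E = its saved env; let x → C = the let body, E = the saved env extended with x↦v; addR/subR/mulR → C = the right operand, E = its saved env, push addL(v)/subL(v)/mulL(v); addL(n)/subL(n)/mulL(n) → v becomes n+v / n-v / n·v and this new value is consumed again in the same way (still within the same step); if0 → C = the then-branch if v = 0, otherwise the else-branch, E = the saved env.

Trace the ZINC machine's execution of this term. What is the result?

Answer: 2

Machine steps:
0. <C=(let p = (3 + (let x = (-1 * 0) in (-2 - x))) in ((λv. 2) (let y = (-2 + p) in (3 - p)))), E=∅, A=∅, R=∅>
1. <C=(3 + (let x = (-1 * 0) in (-2 - x))), E=∅, A=∅, R=[let p]>
2. <C=3, E=∅, A=∅, R=[addR :: let p]>
3. <C=(let x = (-1 * 0) in (-2 - x)), E=∅, A=∅, R=[addL(3) :: let p]>
4. <C=(-1 * 0), E=∅, A=∅, R=[let x :: addL(3) :: let p]>
5. <C=-1, E=∅, A=∅, R=[mulR :: let x :: addL(3) :: let p]>
6. <C=0, E=∅, A=∅, R=[mulL(-1) :: let x :: addL(3) :: let p]>
7. <C=(-2 - x), E={x↦0}, A=∅, R=[addL(3) :: let p]>
8. <C=-2, E={x↦0}, A=∅, R=[subR :: addL(3) :: let p]>
9. <C=x, E={x↦0}, A=∅, R=[subL(-2) :: addL(3) :: let p]>
10. <C=((λv. 2) (let y = (-2 + p) in (3 - p))), E={p↦1}, A=∅, R=∅>
11. <C=(let y = (-2 + p) in (3 - p)), E={p↦1}, A=∅, R=[app]>
12. <C=(-2 + p), E={p↦1}, A=∅, R=[let y :: app]>
13. <C=-2, E={p↦1}, A=∅, R=[addR :: let y :: app]>
14. <C=p, E={p↦1}, A=∅, R=[addL(-2) :: let y :: app]>
15. <C=(3 - p), E={y↦-1, p↦1}, A=∅, R=[app]>
16. <C=3, E={y↦-1, p↦1}, A=∅, R=[subR :: app]>
17. <C=p, E={y↦-1, p↦1}, A=∅, R=[subL(3) :: app]>
18. <C=(λv. 2), E={p↦1}, A=[2], R=∅>
19. <C=2, E={v↦2, p↦1}, A=∅, R=∅>
→ final value 2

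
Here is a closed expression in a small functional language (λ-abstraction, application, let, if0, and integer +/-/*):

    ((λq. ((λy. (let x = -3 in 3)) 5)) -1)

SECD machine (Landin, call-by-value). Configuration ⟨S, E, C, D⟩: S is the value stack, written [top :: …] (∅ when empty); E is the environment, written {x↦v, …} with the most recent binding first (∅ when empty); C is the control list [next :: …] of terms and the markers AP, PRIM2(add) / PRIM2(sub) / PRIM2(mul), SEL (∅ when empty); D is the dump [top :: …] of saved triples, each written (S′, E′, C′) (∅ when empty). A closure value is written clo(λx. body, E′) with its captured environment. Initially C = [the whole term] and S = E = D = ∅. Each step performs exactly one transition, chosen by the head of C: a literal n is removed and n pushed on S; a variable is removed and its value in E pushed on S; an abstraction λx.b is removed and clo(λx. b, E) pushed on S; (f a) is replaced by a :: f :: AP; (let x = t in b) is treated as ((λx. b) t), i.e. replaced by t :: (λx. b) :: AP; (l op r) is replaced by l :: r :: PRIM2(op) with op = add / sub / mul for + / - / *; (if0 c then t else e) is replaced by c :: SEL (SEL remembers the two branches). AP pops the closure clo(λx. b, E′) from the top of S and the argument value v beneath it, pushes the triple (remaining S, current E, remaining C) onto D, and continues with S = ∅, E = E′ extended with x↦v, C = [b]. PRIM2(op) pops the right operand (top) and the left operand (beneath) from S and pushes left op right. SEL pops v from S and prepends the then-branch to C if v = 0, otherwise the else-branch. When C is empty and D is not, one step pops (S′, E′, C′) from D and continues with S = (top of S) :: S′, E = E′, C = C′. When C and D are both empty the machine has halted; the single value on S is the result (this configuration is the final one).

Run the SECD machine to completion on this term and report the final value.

Answer: 3

Execution trace:
t=0: [S=∅ | E=∅ | C=[((λq. ((λy. (let x = -3 in 3)) 5)) -1)] | D=∅]
t=1: [S=∅ | E=∅ | C=[-1 :: (λq. ((λy. (let x = -3 in 3)) 5)) :: AP] | D=∅]
t=2: [S=[-1] | E=∅ | C=[(λq. ((λy. (let x = -3 in 3)) 5)) :: AP] | D=∅]
t=3: [S=[clo(λq. ((λy. (let x = -3 in 3)) 5), ∅) :: -1] | E=∅ | C=[AP] | D=∅]
t=4: [S=∅ | E={q↦-1} | C=[((λy. (let x = -3 in 3)) 5)] | D=[(∅, ∅, ∅)]]
t=5: [S=∅ | E={q↦-1} | C=[5 :: (λy. (let x = -3 in 3)) :: AP] | D=[(∅, ∅, ∅)]]
t=6: [S=[5] | E={q↦-1} | C=[(λy. (let x = -3 in 3)) :: AP] | D=[(∅, ∅, ∅)]]
t=7: [S=[clo(λy. (let x = -3 in 3), {q↦-1}) :: 5] | E={q↦-1} | C=[AP] | D=[(∅, ∅, ∅)]]
t=8: [S=∅ | E={y↦5, q↦-1} | C=[(let x = -3 in 3)] | D=[(∅, {q↦-1}, ∅) :: (∅, ∅, ∅)]]
t=9: [S=∅ | E={y↦5, q↦-1} | C=[-3 :: (λx. 3) :: AP] | D=[(∅, {q↦-1}, ∅) :: (∅, ∅, ∅)]]
t=10: [S=[-3] | E={y↦5, q↦-1} | C=[(λx. 3) :: AP] | D=[(∅, {q↦-1}, ∅) :: (∅, ∅, ∅)]]
t=11: [S=[clo(λx. 3, {y↦5, q↦-1}) :: -3] | E={y↦5, q↦-1} | C=[AP] | D=[(∅, {q↦-1}, ∅) :: (∅, ∅, ∅)]]
t=12: [S=∅ | E={x↦-3, y↦5, q↦-1} | C=[3] | D=[(∅, {y↦5, q↦-1}, ∅) :: (∅, {q↦-1}, ∅) :: (∅, ∅, ∅)]]
t=13: [S=[3] | E={x↦-3, y↦5, q↦-1} | C=∅ | D=[(∅, {y↦5, q↦-1}, ∅) :: (∅, {q↦-1}, ∅) :: (∅, ∅, ∅)]]
t=14: [S=[3] | E={y↦5, q↦-1} | C=∅ | D=[(∅, {q↦-1}, ∅) :: (∅, ∅, ∅)]]
t=15: [S=[3] | E={q↦-1} | C=∅ | D=[(∅, ∅, ∅)]]
t=16: [S=[3] | E=∅ | C=∅ | D=∅]
→ final value 3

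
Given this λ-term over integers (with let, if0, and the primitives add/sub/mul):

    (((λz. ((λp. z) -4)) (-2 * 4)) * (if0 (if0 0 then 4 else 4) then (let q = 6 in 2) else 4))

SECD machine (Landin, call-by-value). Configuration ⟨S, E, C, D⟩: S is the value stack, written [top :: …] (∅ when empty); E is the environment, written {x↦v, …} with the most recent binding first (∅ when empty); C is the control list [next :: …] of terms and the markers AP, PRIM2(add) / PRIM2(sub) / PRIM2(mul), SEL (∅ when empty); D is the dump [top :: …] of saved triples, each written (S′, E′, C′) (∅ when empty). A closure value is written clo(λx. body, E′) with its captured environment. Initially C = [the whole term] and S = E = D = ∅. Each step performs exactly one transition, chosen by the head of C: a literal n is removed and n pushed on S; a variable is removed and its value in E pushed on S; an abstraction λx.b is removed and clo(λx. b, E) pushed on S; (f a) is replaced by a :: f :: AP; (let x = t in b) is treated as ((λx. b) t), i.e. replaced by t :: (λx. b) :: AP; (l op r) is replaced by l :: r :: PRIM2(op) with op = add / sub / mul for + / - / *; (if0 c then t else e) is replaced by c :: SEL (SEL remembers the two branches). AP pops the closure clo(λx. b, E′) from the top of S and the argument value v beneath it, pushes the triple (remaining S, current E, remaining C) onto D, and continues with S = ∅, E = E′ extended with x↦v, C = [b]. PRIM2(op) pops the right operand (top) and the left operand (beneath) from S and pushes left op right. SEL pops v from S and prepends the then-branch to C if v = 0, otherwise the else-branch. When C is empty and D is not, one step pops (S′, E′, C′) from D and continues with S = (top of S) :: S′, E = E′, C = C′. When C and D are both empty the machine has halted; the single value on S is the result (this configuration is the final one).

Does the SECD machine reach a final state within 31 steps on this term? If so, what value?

0. ⟨S=∅; E=∅; C=[(((λz. ((λp. z) -4)) (-2 * 4)) * (if0 (if0 0 then 4 else 4) then (let q = 6 in 2) else 4))]; D=∅⟩
1. ⟨S=∅; E=∅; C=[((λz. ((λp. z) -4)) (-2 * 4)) :: (if0 (if0 0 then 4 else 4) then (let q = 6 in 2) else 4) :: PRIM2(mul)]; D=∅⟩
2. ⟨S=∅; E=∅; C=[(-2 * 4) :: (λz. ((λp. z) -4)) :: AP :: (if0 (if0 0 then 4 else 4) then (let q = 6 in 2) else 4) :: PRIM2(mul)]; D=∅⟩
3. ⟨S=∅; E=∅; C=[-2 :: 4 :: PRIM2(mul) :: (λz. ((λp. z) -4)) :: AP :: (if0 (if0 0 then 4 else 4) then (let q = 6 in 2) else 4) :: PRIM2(mul)]; D=∅⟩
4. ⟨S=[-2]; E=∅; C=[4 :: PRIM2(mul) :: (λz. ((λp. z) -4)) :: AP :: (if0 (if0 0 then 4 else 4) then (let q = 6 in 2) else 4) :: PRIM2(mul)]; D=∅⟩
5. ⟨S=[4 :: -2]; E=∅; C=[PRIM2(mul) :: (λz. ((λp. z) -4)) :: AP :: (if0 (if0 0 then 4 else 4) then (let q = 6 in 2) else 4) :: PRIM2(mul)]; D=∅⟩
6. ⟨S=[-8]; E=∅; C=[(λz. ((λp. z) -4)) :: AP :: (if0 (if0 0 then 4 else 4) then (let q = 6 in 2) else 4) :: PRIM2(mul)]; D=∅⟩
7. ⟨S=[clo(λz. ((λp. z) -4), ∅) :: -8]; E=∅; C=[AP :: (if0 (if0 0 then 4 else 4) then (let q = 6 in 2) else 4) :: PRIM2(mul)]; D=∅⟩
8. ⟨S=∅; E={z↦-8}; C=[((λp. z) -4)]; D=[(∅, ∅, [(if0 (if0 0 then 4 else 4) then (let q = 6 in 2) else 4) :: PRIM2(mul)])]⟩
9. ⟨S=∅; E={z↦-8}; C=[-4 :: (λp. z) :: AP]; D=[(∅, ∅, [(if0 (if0 0 then 4 else 4) then (let q = 6 in 2) else 4) :: PRIM2(mul)])]⟩
10. ⟨S=[-4]; E={z↦-8}; C=[(λp. z) :: AP]; D=[(∅, ∅, [(if0 (if0 0 then 4 else 4) then (let q = 6 in 2) else 4) :: PRIM2(mul)])]⟩
11. ⟨S=[clo(λp. z, {z↦-8}) :: -4]; E={z↦-8}; C=[AP]; D=[(∅, ∅, [(if0 (if0 0 then 4 else 4) then (let q = 6 in 2) else 4) :: PRIM2(mul)])]⟩
12. ⟨S=∅; E={p↦-4, z↦-8}; C=[z]; D=[(∅, {z↦-8}, ∅) :: (∅, ∅, [(if0 (if0 0 then 4 else 4) then (let q = 6 in 2) else 4) :: PRIM2(mul)])]⟩
13. ⟨S=[-8]; E={p↦-4, z↦-8}; C=∅; D=[(∅, {z↦-8}, ∅) :: (∅, ∅, [(if0 (if0 0 then 4 else 4) then (let q = 6 in 2) else 4) :: PRIM2(mul)])]⟩
14. ⟨S=[-8]; E={z↦-8}; C=∅; D=[(∅, ∅, [(if0 (if0 0 then 4 else 4) then (let q = 6 in 2) else 4) :: PRIM2(mul)])]⟩
15. ⟨S=[-8]; E=∅; C=[(if0 (if0 0 then 4 else 4) then (let q = 6 in 2) else 4) :: PRIM2(mul)]; D=∅⟩
16. ⟨S=[-8]; E=∅; C=[(if0 0 then 4 else 4) :: SEL :: PRIM2(mul)]; D=∅⟩
17. ⟨S=[-8]; E=∅; C=[0 :: SEL :: SEL :: PRIM2(mul)]; D=∅⟩
18. ⟨S=[0 :: -8]; E=∅; C=[SEL :: SEL :: PRIM2(mul)]; D=∅⟩
19. ⟨S=[-8]; E=∅; C=[4 :: SEL :: PRIM2(mul)]; D=∅⟩
20. ⟨S=[4 :: -8]; E=∅; C=[SEL :: PRIM2(mul)]; D=∅⟩
21. ⟨S=[-8]; E=∅; C=[4 :: PRIM2(mul)]; D=∅⟩
22. ⟨S=[4 :: -8]; E=∅; C=[PRIM2(mul)]; D=∅⟩
23. ⟨S=[-32]; E=∅; C=∅; D=∅⟩
→ final value -32

Answer: -32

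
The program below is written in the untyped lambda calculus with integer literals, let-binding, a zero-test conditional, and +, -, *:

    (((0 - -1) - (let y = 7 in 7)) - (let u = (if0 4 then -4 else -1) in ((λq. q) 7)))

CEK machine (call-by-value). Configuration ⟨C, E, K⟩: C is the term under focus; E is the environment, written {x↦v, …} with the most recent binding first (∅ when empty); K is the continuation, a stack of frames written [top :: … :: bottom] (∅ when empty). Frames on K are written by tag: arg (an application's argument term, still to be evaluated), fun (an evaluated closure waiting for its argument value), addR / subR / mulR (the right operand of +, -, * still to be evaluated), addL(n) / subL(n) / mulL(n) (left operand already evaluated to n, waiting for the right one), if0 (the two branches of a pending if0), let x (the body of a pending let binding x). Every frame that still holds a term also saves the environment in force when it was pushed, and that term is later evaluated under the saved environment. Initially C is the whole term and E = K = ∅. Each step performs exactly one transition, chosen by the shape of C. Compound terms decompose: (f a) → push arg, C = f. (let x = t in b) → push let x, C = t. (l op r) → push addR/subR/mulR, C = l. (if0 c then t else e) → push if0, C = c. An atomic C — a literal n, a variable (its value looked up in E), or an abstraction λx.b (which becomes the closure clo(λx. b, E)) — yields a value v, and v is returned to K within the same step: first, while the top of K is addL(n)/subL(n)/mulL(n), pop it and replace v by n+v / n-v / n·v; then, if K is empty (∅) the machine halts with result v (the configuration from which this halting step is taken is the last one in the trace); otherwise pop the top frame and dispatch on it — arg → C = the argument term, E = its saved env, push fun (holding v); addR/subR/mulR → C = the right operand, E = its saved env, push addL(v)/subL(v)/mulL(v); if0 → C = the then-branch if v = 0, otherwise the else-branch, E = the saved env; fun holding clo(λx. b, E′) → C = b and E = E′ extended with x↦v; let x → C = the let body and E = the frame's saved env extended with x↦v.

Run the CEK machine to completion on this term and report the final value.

0. ⟨C=(((0 - -1) - (let y = 7 in 7)) - (let u = (if0 4 then -4 else -1) in ((λq. q) 7))); E=∅; K=∅⟩
1. ⟨C=((0 - -1) - (let y = 7 in 7)); E=∅; K=[subR]⟩
2. ⟨C=(0 - -1); E=∅; K=[subR :: subR]⟩
3. ⟨C=0; E=∅; K=[subR :: subR :: subR]⟩
4. ⟨C=-1; E=∅; K=[subL(0) :: subR :: subR]⟩
5. ⟨C=(let y = 7 in 7); E=∅; K=[subL(1) :: subR]⟩
6. ⟨C=7; E=∅; K=[let y :: subL(1) :: subR]⟩
7. ⟨C=7; E={y↦7}; K=[subL(1) :: subR]⟩
8. ⟨C=(let u = (if0 4 then -4 else -1) in ((λq. q) 7)); E=∅; K=[subL(-6)]⟩
9. ⟨C=(if0 4 then -4 else -1); E=∅; K=[let u :: subL(-6)]⟩
10. ⟨C=4; E=∅; K=[if0 :: let u :: subL(-6)]⟩
11. ⟨C=-1; E=∅; K=[let u :: subL(-6)]⟩
12. ⟨C=((λq. q) 7); E={u↦-1}; K=[subL(-6)]⟩
13. ⟨C=(λq. q); E={u↦-1}; K=[arg :: subL(-6)]⟩
14. ⟨C=7; E={u↦-1}; K=[fun :: subL(-6)]⟩
15. ⟨C=q; E={q↦7, u↦-1}; K=[subL(-6)]⟩
→ final value -13

Answer: -13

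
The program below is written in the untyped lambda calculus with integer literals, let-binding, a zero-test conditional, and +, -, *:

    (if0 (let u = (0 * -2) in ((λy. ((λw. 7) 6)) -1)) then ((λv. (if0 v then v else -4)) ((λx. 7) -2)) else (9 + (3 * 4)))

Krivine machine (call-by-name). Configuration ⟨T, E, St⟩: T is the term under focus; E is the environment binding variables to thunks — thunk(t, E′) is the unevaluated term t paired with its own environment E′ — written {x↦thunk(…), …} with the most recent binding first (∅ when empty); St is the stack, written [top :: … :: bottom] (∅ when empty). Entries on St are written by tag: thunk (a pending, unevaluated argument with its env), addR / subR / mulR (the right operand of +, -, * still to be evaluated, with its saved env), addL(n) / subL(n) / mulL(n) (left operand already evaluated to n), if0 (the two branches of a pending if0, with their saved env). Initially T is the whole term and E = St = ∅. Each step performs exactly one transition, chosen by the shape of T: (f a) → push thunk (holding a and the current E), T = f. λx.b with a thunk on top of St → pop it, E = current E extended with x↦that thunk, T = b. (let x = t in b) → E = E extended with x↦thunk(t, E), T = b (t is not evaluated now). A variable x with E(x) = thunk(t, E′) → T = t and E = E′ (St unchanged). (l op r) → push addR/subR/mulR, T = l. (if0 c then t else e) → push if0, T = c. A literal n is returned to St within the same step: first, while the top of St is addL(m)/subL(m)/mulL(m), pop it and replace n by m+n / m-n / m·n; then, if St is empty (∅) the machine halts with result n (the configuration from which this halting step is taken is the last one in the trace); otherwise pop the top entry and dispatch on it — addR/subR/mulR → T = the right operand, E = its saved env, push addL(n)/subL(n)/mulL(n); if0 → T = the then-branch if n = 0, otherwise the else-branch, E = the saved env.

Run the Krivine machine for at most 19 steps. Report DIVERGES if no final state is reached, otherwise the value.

t=0: <T=(if0 (let u = (0 * -2) in ((λy. ((λw. 7) 6)) -1)) then ((λv. (if0 v then v else -4)) ((λx. 7) -2)) else (9 + (3 * 4))), E=∅, St=∅>
t=1: <T=(let u = (0 * -2) in ((λy. ((λw. 7) 6)) -1)), E=∅, St=[if0]>
t=2: <T=((λy. ((λw. 7) 6)) -1), E={u↦thunk((0 * -2), ∅)}, St=[if0]>
t=3: <T=(λy. ((λw. 7) 6)), E={u↦thunk((0 * -2), ∅)}, St=[thunk :: if0]>
t=4: <T=((λw. 7) 6), E={y↦thunk(-1, {u↦thunk((0 * -2), ∅)}), u↦thunk((0 * -2), ∅)}, St=[if0]>
t=5: <T=(λw. 7), E={y↦thunk(-1, {u↦thunk((0 * -2), ∅)}), u↦thunk((0 * -2), ∅)}, St=[thunk :: if0]>
t=6: <T=7, E={w↦thunk(6, {y↦thunk(-1, {u↦thunk((0 * -2), ∅)}), u↦thunk((0 * -2), ∅)}), y↦thunk(-1, {u↦thunk((0 * -2), ∅)}), u↦thunk((0 * -2), ∅)}, St=[if0]>
t=7: <T=(9 + (3 * 4)), E=∅, St=∅>
t=8: <T=9, E=∅, St=[addR]>
t=9: <T=(3 * 4), E=∅, St=[addL(9)]>
t=10: <T=3, E=∅, St=[mulR :: addL(9)]>
t=11: <T=4, E=∅, St=[mulL(3) :: addL(9)]>
→ final value 21

Answer: 21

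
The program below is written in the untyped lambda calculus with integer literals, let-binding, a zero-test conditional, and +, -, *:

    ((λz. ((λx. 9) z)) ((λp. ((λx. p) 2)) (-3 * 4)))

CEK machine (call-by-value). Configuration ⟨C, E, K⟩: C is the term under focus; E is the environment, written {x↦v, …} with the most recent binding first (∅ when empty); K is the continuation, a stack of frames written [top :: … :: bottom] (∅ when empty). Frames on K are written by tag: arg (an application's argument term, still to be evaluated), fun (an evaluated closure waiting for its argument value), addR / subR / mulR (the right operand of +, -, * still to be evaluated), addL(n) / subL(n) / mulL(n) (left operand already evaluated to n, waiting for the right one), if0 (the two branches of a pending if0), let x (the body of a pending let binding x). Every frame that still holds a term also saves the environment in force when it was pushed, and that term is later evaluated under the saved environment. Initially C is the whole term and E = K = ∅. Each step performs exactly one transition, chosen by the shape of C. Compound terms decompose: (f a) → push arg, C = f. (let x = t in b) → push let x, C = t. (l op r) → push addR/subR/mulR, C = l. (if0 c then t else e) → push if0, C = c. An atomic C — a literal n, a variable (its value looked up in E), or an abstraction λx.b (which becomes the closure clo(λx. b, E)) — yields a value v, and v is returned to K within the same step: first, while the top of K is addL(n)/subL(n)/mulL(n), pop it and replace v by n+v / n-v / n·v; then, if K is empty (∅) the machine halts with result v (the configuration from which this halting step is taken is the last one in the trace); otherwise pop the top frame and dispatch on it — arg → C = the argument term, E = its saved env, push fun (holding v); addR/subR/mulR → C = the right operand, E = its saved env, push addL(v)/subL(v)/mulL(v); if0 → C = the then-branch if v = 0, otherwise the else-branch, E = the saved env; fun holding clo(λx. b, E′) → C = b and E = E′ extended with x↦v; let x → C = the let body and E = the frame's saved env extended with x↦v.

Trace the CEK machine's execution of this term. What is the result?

t=0: <C=((λz. ((λx. 9) z)) ((λp. ((λx. p) 2)) (-3 * 4))), E=∅, K=∅>
t=1: <C=(λz. ((λx. 9) z)), E=∅, K=[arg]>
t=2: <C=((λp. ((λx. p) 2)) (-3 * 4)), E=∅, K=[fun]>
t=3: <C=(λp. ((λx. p) 2)), E=∅, K=[arg :: fun]>
t=4: <C=(-3 * 4), E=∅, K=[fun :: fun]>
t=5: <C=-3, E=∅, K=[mulR :: fun :: fun]>
t=6: <C=4, E=∅, K=[mulL(-3) :: fun :: fun]>
t=7: <C=((λx. p) 2), E={p↦-12}, K=[fun]>
t=8: <C=(λx. p), E={p↦-12}, K=[arg :: fun]>
t=9: <C=2, E={p↦-12}, K=[fun :: fun]>
t=10: <C=p, E={x↦2, p↦-12}, K=[fun]>
t=11: <C=((λx. 9) z), E={z↦-12}, K=∅>
t=12: <C=(λx. 9), E={z↦-12}, K=[arg]>
t=13: <C=z, E={z↦-12}, K=[fun]>
t=14: <C=9, E={x↦-12, z↦-12}, K=∅>
→ final value 9

Answer: 9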